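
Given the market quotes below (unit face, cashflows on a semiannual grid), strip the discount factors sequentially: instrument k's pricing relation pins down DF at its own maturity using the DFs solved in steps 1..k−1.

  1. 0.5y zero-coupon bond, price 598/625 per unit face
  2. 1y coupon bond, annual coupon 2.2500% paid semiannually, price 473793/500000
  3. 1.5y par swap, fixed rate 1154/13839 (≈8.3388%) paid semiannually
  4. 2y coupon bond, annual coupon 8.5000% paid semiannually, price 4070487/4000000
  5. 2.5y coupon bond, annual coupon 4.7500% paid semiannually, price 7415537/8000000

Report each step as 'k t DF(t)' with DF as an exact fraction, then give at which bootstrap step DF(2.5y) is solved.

step 1 [0.5y] zero: DF = P = 598/625 ≈ 0.956800
step 2 [1y] bond c/2=9/800: DF=(473793/500000 − 9/800·(0.956800))/(1+9/800) = 579/625 ≈ 0.926400
step 3 [1.5y] swap r/2=577/13839: DF=(1 − 577/13839·(0.956800+0.926400))/(1+577/13839) = 4423/5000 ≈ 0.884600
step 4 [2y] bond c/2=17/400: DF=(4070487/4000000 − 17/400·(0.956800+0.926400+0.884600))/(1+17/400) = 8633/10000 ≈ 0.863300
step 5 [2.5y] bond c/2=19/800: DF=(7415537/8000000 − 19/800·(0.956800+0.926400+0.884600+0.863300))/(1+19/800) = 2053/2500 ≈ 0.821200

1 1/2 598/625
2 1 579/625
3 3/2 4423/5000
4 2 8633/10000
5 5/2 2053/2500
DF(2.5y) is solved at step 5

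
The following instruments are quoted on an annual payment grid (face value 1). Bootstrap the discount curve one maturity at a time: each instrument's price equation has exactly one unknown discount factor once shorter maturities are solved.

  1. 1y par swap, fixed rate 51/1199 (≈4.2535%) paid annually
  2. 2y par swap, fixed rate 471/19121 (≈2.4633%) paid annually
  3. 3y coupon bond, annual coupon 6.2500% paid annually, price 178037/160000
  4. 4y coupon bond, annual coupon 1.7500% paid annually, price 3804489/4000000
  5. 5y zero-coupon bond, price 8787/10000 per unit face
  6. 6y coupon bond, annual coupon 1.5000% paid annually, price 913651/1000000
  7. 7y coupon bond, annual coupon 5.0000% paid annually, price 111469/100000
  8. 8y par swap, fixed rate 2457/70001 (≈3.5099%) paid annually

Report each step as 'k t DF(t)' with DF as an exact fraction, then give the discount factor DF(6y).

step 1 [1y] swap r/1=51/1199: DF=(1 − 51/1199·(0))/(1+51/1199) = 1199/1250 ≈ 0.959200
step 2 [2y] swap r/1=471/19121: DF=(1 − 471/19121·(0.959200))/(1+471/19121) = 9529/10000 ≈ 0.952900
step 3 [3y] bond c/1=1/16: DF=(178037/160000 − 1/16·(0.959200+0.952900))/(1+1/16) = 2337/2500 ≈ 0.934800
step 4 [4y] bond c/1=7/400: DF=(3804489/4000000 − 7/400·(0.959200+0.952900+0.934800))/(1+7/400) = 4429/5000 ≈ 0.885800
step 5 [5y] zero: DF = P = 8787/10000 ≈ 0.878700
step 6 [6y] bond c/1=3/200: DF=(913651/1000000 − 3/200·(0.959200+0.952900+0.934800+0.885800+0.878700))/(1+3/200) = 104/125 ≈ 0.832000
step 7 [7y] bond c/1=1/20: DF=(111469/100000 − 1/20·(0.959200+0.952900+0.934800+0.885800+0.878700+0.832000))/(1+1/20) = 1003/1250 ≈ 0.802400
step 8 [8y] swap r/1=2457/70001: DF=(1 − 2457/70001·(0.959200+0.952900+0.934800+0.885800+0.878700+0.832000+0.802400))/(1+2457/70001) = 7543/10000 ≈ 0.754300

1 1 1199/1250
2 2 9529/10000
3 3 2337/2500
4 4 4429/5000
5 5 8787/10000
6 6 104/125
7 7 1003/1250
8 8 7543/10000
DF(6y) = 104/125 ≈ 0.832000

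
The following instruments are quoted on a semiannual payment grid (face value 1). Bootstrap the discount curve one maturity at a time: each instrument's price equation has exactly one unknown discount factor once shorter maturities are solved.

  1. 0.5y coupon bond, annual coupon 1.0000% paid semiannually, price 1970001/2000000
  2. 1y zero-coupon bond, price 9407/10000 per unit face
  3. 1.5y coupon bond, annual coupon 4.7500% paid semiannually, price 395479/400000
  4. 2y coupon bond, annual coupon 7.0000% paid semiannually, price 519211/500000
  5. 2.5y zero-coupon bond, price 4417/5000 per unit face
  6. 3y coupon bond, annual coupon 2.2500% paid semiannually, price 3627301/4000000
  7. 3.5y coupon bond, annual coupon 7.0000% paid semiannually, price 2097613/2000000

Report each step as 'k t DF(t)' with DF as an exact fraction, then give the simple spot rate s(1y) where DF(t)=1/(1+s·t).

step 1 [0.5y] bond c/2=1/200: DF=(1970001/2000000 − 1/200·(0))/(1+1/200) = 9801/10000 ≈ 0.980100
step 2 [1y] zero: DF = P = 9407/10000 ≈ 0.940700
step 3 [1.5y] bond c/2=19/800: DF=(395479/400000 − 19/800·(0.980100+0.940700))/(1+19/800) = 2303/2500 ≈ 0.921200
step 4 [2y] bond c/2=7/200: DF=(519211/500000 − 7/200·(0.980100+0.940700+0.921200))/(1+7/200) = 567/625 ≈ 0.907200
step 5 [2.5y] zero: DF = P = 4417/5000 ≈ 0.883400
step 6 [3y] bond c/2=9/800: DF=(3627301/4000000 − 9/800·(0.980100+0.940700+0.921200+0.907200+0.883400))/(1+9/800) = 2113/2500 ≈ 0.845200
step 7 [3.5y] bond c/2=7/200: DF=(2097613/2000000 − 7/200·(0.980100+0.940700+0.921200+0.907200+0.883400+0.845200))/(1+7/200) = 8281/10000 ≈ 0.828100

1 1/2 9801/10000
2 1 9407/10000
3 3/2 2303/2500
4 2 567/625
5 5/2 4417/5000
6 3 2113/2500
7 7/2 8281/10000
s(1y) = (1/(9407/10000) − 1)/(1) = 593/9407 ≈ 6.3038%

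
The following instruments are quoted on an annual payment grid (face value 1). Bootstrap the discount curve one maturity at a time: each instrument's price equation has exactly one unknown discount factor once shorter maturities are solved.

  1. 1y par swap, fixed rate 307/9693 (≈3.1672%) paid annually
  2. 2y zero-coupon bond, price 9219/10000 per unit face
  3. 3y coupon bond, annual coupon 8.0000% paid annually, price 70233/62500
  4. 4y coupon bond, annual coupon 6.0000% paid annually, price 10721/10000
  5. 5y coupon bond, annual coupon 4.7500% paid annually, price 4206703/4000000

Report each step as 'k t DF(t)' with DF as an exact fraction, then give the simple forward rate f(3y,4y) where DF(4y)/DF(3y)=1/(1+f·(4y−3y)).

step 1 [1y] swap r/1=307/9693: DF=(1 − 307/9693·(0))/(1+307/9693) = 9693/10000 ≈ 0.969300
step 2 [2y] zero: DF = P = 9219/10000 ≈ 0.921900
step 3 [3y] bond c/1=2/25: DF=(70233/62500 − 2/25·(0.969300+0.921900))/(1+2/25) = 2251/2500 ≈ 0.900400
step 4 [4y] bond c/1=3/50: DF=(10721/10000 − 3/50·(0.969300+0.921900+0.900400))/(1+3/50) = 4267/5000 ≈ 0.853400
step 5 [5y] bond c/1=19/400: DF=(4206703/4000000 − 19/400·(0.969300+0.921900+0.900400+0.853400))/(1+19/400) = 8387/10000 ≈ 0.838700

1 1 9693/10000
2 2 9219/10000
3 3 2251/2500
4 4 4267/5000
5 5 8387/10000
f(3y,4y) = ((2251/2500)/(4267/5000) − 1)/(1) = 235/4267 ≈ 5.5074%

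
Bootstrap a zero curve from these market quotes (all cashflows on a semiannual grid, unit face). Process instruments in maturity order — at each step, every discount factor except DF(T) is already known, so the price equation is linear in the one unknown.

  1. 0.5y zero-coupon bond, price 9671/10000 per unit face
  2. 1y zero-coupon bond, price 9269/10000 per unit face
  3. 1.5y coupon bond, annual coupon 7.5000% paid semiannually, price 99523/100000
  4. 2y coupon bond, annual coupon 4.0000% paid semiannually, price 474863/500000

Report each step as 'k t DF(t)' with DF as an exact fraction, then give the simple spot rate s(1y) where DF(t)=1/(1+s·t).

step 1 [0.5y] zero: DF = P = 9671/10000 ≈ 0.967100
step 2 [1y] zero: DF = P = 9269/10000 ≈ 0.926900
step 3 [1.5y] bond c/2=3/80: DF=(99523/100000 − 3/80·(0.967100+0.926900))/(1+3/80) = 2227/2500 ≈ 0.890800
step 4 [2y] bond c/2=1/50: DF=(474863/500000 − 1/50·(0.967100+0.926900+0.890800))/(1+1/50) = 1753/2000 ≈ 0.876500

1 1/2 9671/10000
2 1 9269/10000
3 3/2 2227/2500
4 2 1753/2000
s(1y) = (1/(9269/10000) − 1)/(1) = 731/9269 ≈ 7.8865%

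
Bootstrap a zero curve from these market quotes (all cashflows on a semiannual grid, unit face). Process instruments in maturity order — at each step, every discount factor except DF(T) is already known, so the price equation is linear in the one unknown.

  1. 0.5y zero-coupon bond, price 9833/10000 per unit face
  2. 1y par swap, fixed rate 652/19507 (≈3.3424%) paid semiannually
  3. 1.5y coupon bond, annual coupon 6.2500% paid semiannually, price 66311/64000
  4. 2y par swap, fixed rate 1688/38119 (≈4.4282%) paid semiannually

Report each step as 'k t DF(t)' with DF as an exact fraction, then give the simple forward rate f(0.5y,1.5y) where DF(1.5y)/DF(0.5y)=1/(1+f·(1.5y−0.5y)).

step 1 [0.5y] zero: DF = P = 9833/10000 ≈ 0.983300
step 2 [1y] swap r/2=326/19507: DF=(1 − 326/19507·(0.983300))/(1+326/19507) = 4837/5000 ≈ 0.967400
step 3 [1.5y] bond c/2=1/32: DF=(66311/64000 − 1/32·(0.983300+0.967400))/(1+1/32) = 591/625 ≈ 0.945600
step 4 [2y] swap r/2=844/38119: DF=(1 − 844/38119·(0.983300+0.967400+0.945600))/(1+844/38119) = 2289/2500 ≈ 0.915600

1 1/2 9833/10000
2 1 4837/5000
3 3/2 591/625
4 2 2289/2500
f(0.5y,1.5y) = ((9833/10000)/(591/625) − 1)/(1) = 377/9456 ≈ 3.9869%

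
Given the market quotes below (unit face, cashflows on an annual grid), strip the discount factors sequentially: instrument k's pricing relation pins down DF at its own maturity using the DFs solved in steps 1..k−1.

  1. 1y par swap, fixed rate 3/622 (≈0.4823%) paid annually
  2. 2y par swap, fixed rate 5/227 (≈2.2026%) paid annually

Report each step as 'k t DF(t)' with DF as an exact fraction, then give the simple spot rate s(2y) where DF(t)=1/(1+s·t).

step 1 [1y] swap r/1=3/622: DF=(1 − 3/622·(0))/(1+3/622) = 622/625 ≈ 0.995200
step 2 [2y] swap r/1=5/227: DF=(1 − 5/227·(0.995200))/(1+5/227) = 957/1000 ≈ 0.957000

1 1 622/625
2 2 957/1000
s(2y) = (1/(957/1000) − 1)/(2) = 43/1914 ≈ 2.2466%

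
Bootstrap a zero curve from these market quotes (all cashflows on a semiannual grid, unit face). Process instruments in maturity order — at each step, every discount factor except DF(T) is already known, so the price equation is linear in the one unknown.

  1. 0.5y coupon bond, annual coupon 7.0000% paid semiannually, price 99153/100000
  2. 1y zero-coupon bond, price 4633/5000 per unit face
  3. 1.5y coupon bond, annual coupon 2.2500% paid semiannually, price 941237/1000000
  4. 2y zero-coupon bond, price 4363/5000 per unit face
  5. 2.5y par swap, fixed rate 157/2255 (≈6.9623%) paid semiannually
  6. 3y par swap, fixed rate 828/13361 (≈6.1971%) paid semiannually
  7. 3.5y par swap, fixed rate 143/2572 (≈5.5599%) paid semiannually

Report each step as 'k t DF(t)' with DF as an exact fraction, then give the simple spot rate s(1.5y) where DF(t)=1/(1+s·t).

step 1 [0.5y] bond c/2=7/200: DF=(99153/100000 − 7/200·(0))/(1+7/200) = 479/500 ≈ 0.958000
step 2 [1y] zero: DF = P = 4633/5000 ≈ 0.926600
step 3 [1.5y] bond c/2=9/800: DF=(941237/1000000 − 9/800·(0.958000+0.926600))/(1+9/800) = 4549/5000 ≈ 0.909800
step 4 [2y] zero: DF = P = 4363/5000 ≈ 0.872600
step 5 [2.5y] swap r/2=157/4510: DF=(1 − 157/4510·(0.958000+0.926600+0.909800+0.872600))/(1+157/4510) = 843/1000 ≈ 0.843000
step 6 [3y] swap r/2=414/13361: DF=(1 − 414/13361·(0.958000+0.926600+0.909800+0.872600+0.843000))/(1+414/13361) = 1043/1250 ≈ 0.834400
step 7 [3.5y] swap r/2=143/5144: DF=(1 − 143/5144·(0.958000+0.926600+0.909800+0.872600+0.843000+0.834400))/(1+143/5144) = 2071/2500 ≈ 0.828400

1 1/2 479/500
2 1 4633/5000
3 3/2 4549/5000
4 2 4363/5000
5 5/2 843/1000
6 3 1043/1250
7 7/2 2071/2500
s(1.5y) = (1/(4549/5000) − 1)/(3/2) = 902/13647 ≈ 6.6095%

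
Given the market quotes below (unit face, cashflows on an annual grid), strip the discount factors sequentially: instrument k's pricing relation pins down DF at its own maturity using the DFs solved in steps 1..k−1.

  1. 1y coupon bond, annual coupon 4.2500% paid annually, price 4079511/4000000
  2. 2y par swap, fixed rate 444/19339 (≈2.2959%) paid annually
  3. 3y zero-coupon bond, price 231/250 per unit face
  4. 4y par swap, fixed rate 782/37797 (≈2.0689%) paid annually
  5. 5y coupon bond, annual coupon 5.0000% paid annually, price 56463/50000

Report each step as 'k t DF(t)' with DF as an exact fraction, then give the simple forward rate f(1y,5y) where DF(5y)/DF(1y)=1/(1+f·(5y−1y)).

step 1 [1y] bond c/1=17/400: DF=(4079511/4000000 − 17/400·(0))/(1+17/400) = 9783/10000 ≈ 0.978300
step 2 [2y] swap r/1=444/19339: DF=(1 − 444/19339·(0.978300))/(1+444/19339) = 2389/2500 ≈ 0.955600
step 3 [3y] zero: DF = P = 231/250 ≈ 0.924000
step 4 [4y] swap r/1=782/37797: DF=(1 − 782/37797·(0.978300+0.955600+0.924000))/(1+782/37797) = 4609/5000 ≈ 0.921800
step 5 [5y] bond c/1=1/20: DF=(56463/50000 − 1/20·(0.978300+0.955600+0.924000+0.921800))/(1+1/20) = 1791/2000 ≈ 0.895500

1 1 9783/10000
2 2 2389/2500
3 3 231/250
4 4 4609/5000
5 5 1791/2000
f(1y,5y) = ((9783/10000)/(1791/2000) − 1)/(4) = 23/995 ≈ 2.3116%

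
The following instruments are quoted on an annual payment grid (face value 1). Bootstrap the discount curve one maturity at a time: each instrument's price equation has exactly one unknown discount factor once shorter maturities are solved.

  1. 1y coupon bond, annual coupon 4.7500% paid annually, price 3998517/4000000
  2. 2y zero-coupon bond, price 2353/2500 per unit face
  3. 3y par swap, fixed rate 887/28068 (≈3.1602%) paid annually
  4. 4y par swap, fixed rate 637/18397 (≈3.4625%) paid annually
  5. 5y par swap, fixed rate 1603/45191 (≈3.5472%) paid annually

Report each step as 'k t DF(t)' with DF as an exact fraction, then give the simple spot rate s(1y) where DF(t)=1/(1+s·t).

1 1 9543/10000
2 2 2353/2500
3 3 9113/10000
4 4 4363/5000
5 5 8397/10000
s(1y) = (1/(9543/10000) − 1)/(1) = 457/9543 ≈ 4.7889%

step 1 [1y] bond c/1=19/400: DF=(3998517/4000000 − 19/400·(0))/(1+19/400) = 9543/10000 ≈ 0.954300
step 2 [2y] zero: DF = P = 2353/2500 ≈ 0.941200
step 3 [3y] swap r/1=887/28068: DF=(1 − 887/28068·(0.954300+0.941200))/(1+887/28068) = 9113/10000 ≈ 0.911300
step 4 [4y] swap r/1=637/18397: DF=(1 − 637/18397·(0.954300+0.941200+0.911300))/(1+637/18397) = 4363/5000 ≈ 0.872600
step 5 [5y] swap r/1=1603/45191: DF=(1 − 1603/45191·(0.954300+0.941200+0.911300+0.872600))/(1+1603/45191) = 8397/10000 ≈ 0.839700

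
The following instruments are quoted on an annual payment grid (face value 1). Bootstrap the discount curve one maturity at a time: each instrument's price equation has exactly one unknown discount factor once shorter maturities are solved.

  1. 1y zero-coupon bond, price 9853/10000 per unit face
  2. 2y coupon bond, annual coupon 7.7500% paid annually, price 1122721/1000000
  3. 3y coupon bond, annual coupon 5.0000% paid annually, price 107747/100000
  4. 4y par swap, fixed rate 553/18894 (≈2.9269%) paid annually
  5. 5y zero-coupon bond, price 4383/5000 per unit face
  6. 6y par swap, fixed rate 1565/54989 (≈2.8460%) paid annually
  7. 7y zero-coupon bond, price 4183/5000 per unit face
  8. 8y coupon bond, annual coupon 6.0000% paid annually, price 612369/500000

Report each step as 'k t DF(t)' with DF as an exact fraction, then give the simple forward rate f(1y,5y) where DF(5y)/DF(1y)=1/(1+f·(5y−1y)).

step 1 [1y] zero: DF = P = 9853/10000 ≈ 0.985300
step 2 [2y] bond c/1=31/400: DF=(1122721/1000000 − 31/400·(0.985300))/(1+31/400) = 9711/10000 ≈ 0.971100
step 3 [3y] bond c/1=1/20: DF=(107747/100000 − 1/20·(0.985300+0.971100))/(1+1/20) = 933/1000 ≈ 0.933000
step 4 [4y] swap r/1=553/18894: DF=(1 − 553/18894·(0.985300+0.971100+0.933000))/(1+553/18894) = 4447/5000 ≈ 0.889400
step 5 [5y] zero: DF = P = 4383/5000 ≈ 0.876600
step 6 [6y] swap r/1=1565/54989: DF=(1 − 1565/54989·(0.985300+0.971100+0.933000+0.889400+0.876600))/(1+1565/54989) = 1687/2000 ≈ 0.843500
step 7 [7y] zero: DF = P = 4183/5000 ≈ 0.836600
step 8 [8y] bond c/1=3/50: DF=(612369/500000 − 3/50·(0.985300+0.971100+0.933000+0.889400+0.876600+0.843500+0.836600))/(1+3/50) = 498/625 ≈ 0.796800

1 1 9853/10000
2 2 9711/10000
3 3 933/1000
4 4 4447/5000
5 5 4383/5000
6 6 1687/2000
7 7 4183/5000
8 8 498/625
f(1y,5y) = ((9853/10000)/(4383/5000) − 1)/(4) = 1087/35064 ≈ 3.1000%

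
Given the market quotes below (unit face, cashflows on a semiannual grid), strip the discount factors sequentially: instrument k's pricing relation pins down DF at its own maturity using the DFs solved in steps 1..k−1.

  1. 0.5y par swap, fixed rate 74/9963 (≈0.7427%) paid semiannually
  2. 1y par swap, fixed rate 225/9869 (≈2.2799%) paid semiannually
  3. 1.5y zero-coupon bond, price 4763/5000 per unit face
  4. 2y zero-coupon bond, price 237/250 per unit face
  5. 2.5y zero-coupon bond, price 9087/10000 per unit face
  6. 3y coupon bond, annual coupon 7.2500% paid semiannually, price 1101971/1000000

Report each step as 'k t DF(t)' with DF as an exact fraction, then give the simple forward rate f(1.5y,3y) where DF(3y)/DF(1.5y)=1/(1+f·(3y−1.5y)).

step 1 [0.5y] swap r/2=37/9963: DF=(1 − 37/9963·(0))/(1+37/9963) = 9963/10000 ≈ 0.996300
step 2 [1y] swap r/2=225/19738: DF=(1 − 225/19738·(0.996300))/(1+225/19738) = 391/400 ≈ 0.977500
step 3 [1.5y] zero: DF = P = 4763/5000 ≈ 0.952600
step 4 [2y] zero: DF = P = 237/250 ≈ 0.948000
step 5 [2.5y] zero: DF = P = 9087/10000 ≈ 0.908700
step 6 [3y] bond c/2=29/800: DF=(1101971/1000000 − 29/800·(0.996300+0.977500+0.952600+0.948000+0.908700))/(1+29/800) = 8961/10000 ≈ 0.896100

1 1/2 9963/10000
2 1 391/400
3 3/2 4763/5000
4 2 237/250
5 5/2 9087/10000
6 3 8961/10000
f(1.5y,3y) = ((4763/5000)/(8961/10000) − 1)/(3/2) = 1130/26883 ≈ 4.2034%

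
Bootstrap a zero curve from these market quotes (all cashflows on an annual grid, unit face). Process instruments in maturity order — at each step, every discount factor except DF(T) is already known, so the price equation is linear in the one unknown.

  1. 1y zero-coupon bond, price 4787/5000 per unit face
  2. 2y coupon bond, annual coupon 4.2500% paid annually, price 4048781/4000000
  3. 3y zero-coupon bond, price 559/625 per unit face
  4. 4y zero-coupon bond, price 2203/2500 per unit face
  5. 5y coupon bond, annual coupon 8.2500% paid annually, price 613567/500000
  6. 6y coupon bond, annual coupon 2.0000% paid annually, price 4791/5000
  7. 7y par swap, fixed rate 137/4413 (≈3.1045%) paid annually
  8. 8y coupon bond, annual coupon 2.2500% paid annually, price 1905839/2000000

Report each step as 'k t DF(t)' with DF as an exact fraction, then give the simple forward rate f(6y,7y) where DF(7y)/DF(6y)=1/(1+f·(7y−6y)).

1 1 4787/5000
2 2 9319/10000
3 3 559/625
4 4 2203/2500
5 5 8543/10000
6 6 2127/2500
7 7 4041/5000
8 8 199/250
f(6y,7y) = ((2127/2500)/(4041/5000) − 1)/(1) = 71/1347 ≈ 5.2710%

step 1 [1y] zero: DF = P = 4787/5000 ≈ 0.957400
step 2 [2y] bond c/1=17/400: DF=(4048781/4000000 − 17/400·(0.957400))/(1+17/400) = 9319/10000 ≈ 0.931900
step 3 [3y] zero: DF = P = 559/625 ≈ 0.894400
step 4 [4y] zero: DF = P = 2203/2500 ≈ 0.881200
step 5 [5y] bond c/1=33/400: DF=(613567/500000 − 33/400·(0.957400+0.931900+0.894400+0.881200))/(1+33/400) = 8543/10000 ≈ 0.854300
step 6 [6y] bond c/1=1/50: DF=(4791/5000 − 1/50·(0.957400+0.931900+0.894400+0.881200+0.854300))/(1+1/50) = 2127/2500 ≈ 0.850800
step 7 [7y] swap r/1=137/4413: DF=(1 − 137/4413·(0.957400+0.931900+0.894400+0.881200+0.854300+0.850800))/(1+137/4413) = 4041/5000 ≈ 0.808200
step 8 [8y] bond c/1=9/400: DF=(1905839/2000000 − 9/400·(0.957400+0.931900+0.894400+0.881200+0.854300+0.850800+0.808200))/(1+9/400) = 199/250 ≈ 0.796000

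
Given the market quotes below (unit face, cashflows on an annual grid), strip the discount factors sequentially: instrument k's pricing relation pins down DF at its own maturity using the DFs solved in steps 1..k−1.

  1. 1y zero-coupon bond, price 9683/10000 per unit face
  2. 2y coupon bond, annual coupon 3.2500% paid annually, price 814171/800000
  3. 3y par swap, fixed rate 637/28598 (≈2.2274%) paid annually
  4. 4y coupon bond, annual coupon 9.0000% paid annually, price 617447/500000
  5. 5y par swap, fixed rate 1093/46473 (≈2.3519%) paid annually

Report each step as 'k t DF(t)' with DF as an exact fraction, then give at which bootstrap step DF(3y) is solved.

step 1 [1y] zero: DF = P = 9683/10000 ≈ 0.968300
step 2 [2y] bond c/1=13/400: DF=(814171/800000 − 13/400·(0.968300))/(1+13/400) = 597/625 ≈ 0.955200
step 3 [3y] swap r/1=637/28598: DF=(1 − 637/28598·(0.968300+0.955200))/(1+637/28598) = 9363/10000 ≈ 0.936300
step 4 [4y] bond c/1=9/100: DF=(617447/500000 − 9/100·(0.968300+0.955200+0.936300))/(1+9/100) = 1121/1250 ≈ 0.896800
step 5 [5y] swap r/1=1093/46473: DF=(1 − 1093/46473·(0.968300+0.955200+0.936300+0.896800))/(1+1093/46473) = 8907/10000 ≈ 0.890700

1 1 9683/10000
2 2 597/625
3 3 9363/10000
4 4 1121/1250
5 5 8907/10000
DF(3y) is solved at step 3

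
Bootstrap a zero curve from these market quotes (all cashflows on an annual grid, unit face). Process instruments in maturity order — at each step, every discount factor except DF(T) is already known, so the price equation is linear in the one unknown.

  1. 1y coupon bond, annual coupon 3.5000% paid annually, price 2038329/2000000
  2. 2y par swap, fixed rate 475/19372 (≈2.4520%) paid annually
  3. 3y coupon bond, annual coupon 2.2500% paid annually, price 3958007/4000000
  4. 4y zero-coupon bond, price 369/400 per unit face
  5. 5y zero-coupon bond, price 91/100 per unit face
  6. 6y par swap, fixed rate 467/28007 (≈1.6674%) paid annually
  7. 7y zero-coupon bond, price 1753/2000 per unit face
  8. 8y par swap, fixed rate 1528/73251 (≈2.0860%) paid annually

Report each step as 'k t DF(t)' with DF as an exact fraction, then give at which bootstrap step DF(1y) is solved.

1 1 9847/10000
2 2 381/400
3 3 9251/10000
4 4 369/400
5 5 91/100
6 6 4533/5000
7 7 1753/2000
8 8 1059/1250
DF(1y) is solved at step 1

step 1 [1y] bond c/1=7/200: DF=(2038329/2000000 − 7/200·(0))/(1+7/200) = 9847/10000 ≈ 0.984700
step 2 [2y] swap r/1=475/19372: DF=(1 − 475/19372·(0.984700))/(1+475/19372) = 381/400 ≈ 0.952500
step 3 [3y] bond c/1=9/400: DF=(3958007/4000000 − 9/400·(0.984700+0.952500))/(1+9/400) = 9251/10000 ≈ 0.925100
step 4 [4y] zero: DF = P = 369/400 ≈ 0.922500
step 5 [5y] zero: DF = P = 91/100 ≈ 0.910000
step 6 [6y] swap r/1=467/28007: DF=(1 − 467/28007·(0.984700+0.952500+0.925100+0.922500+0.910000))/(1+467/28007) = 4533/5000 ≈ 0.906600
step 7 [7y] zero: DF = P = 1753/2000 ≈ 0.876500
step 8 [8y] swap r/1=1528/73251: DF=(1 − 1528/73251·(0.984700+0.952500+0.925100+0.922500+0.910000+0.906600+0.876500))/(1+1528/73251) = 1059/1250 ≈ 0.847200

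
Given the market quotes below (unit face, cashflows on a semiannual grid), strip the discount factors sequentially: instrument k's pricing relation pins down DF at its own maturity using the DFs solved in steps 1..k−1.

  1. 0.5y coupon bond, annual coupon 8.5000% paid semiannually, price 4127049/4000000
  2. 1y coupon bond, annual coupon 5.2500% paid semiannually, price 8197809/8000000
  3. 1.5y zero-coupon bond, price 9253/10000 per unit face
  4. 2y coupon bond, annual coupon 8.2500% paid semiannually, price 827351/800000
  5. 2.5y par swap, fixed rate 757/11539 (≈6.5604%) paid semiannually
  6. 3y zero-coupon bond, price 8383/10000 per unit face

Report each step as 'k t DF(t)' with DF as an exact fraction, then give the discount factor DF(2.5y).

step 1 [0.5y] bond c/2=17/400: DF=(4127049/4000000 − 17/400·(0))/(1+17/400) = 9897/10000 ≈ 0.989700
step 2 [1y] bond c/2=21/800: DF=(8197809/8000000 − 21/800·(0.989700))/(1+21/800) = 2433/2500 ≈ 0.973200
step 3 [1.5y] zero: DF = P = 9253/10000 ≈ 0.925300
step 4 [2y] bond c/2=33/800: DF=(827351/800000 − 33/800·(0.989700+0.973200+0.925300))/(1+33/800) = 2197/2500 ≈ 0.878800
step 5 [2.5y] swap r/2=757/23078: DF=(1 − 757/23078·(0.989700+0.973200+0.925300+0.878800))/(1+757/23078) = 4243/5000 ≈ 0.848600
step 6 [3y] zero: DF = P = 8383/10000 ≈ 0.838300

1 1/2 9897/10000
2 1 2433/2500
3 3/2 9253/10000
4 2 2197/2500
5 5/2 4243/5000
6 3 8383/10000
DF(2.5y) = 4243/5000 ≈ 0.848600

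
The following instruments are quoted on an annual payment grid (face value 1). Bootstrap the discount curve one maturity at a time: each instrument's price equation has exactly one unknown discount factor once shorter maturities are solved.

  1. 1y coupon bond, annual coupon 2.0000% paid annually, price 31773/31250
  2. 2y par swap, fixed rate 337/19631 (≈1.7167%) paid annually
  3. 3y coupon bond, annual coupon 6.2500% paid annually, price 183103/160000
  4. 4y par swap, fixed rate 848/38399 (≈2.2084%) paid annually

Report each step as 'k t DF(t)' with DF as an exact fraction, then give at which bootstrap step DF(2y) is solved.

1 1 623/625
2 2 9663/10000
3 3 601/625
4 4 572/625
DF(2y) is solved at step 2

step 1 [1y] bond c/1=1/50: DF=(31773/31250 − 1/50·(0))/(1+1/50) = 623/625 ≈ 0.996800
step 2 [2y] swap r/1=337/19631: DF=(1 − 337/19631·(0.996800))/(1+337/19631) = 9663/10000 ≈ 0.966300
step 3 [3y] bond c/1=1/16: DF=(183103/160000 − 1/16·(0.996800+0.966300))/(1+1/16) = 601/625 ≈ 0.961600
step 4 [4y] swap r/1=848/38399: DF=(1 − 848/38399·(0.996800+0.966300+0.961600))/(1+848/38399) = 572/625 ≈ 0.915200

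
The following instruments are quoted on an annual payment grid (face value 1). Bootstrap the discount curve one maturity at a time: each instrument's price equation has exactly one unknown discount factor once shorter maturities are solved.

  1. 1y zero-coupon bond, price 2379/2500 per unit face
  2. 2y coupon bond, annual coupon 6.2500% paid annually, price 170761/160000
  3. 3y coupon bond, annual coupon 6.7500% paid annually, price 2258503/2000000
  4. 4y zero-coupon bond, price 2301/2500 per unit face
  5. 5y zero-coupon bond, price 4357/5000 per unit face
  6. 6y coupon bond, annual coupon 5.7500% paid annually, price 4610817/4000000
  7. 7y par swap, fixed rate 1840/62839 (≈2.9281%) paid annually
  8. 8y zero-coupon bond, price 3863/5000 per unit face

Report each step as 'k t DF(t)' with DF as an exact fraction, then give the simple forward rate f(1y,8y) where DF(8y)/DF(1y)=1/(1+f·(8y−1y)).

1 1 2379/2500
2 2 1897/2000
3 3 9377/10000
4 4 2301/2500
5 5 4357/5000
6 6 8383/10000
7 7 102/125
8 8 3863/5000
f(1y,8y) = ((2379/2500)/(3863/5000) − 1)/(7) = 895/27041 ≈ 3.3098%

step 1 [1y] zero: DF = P = 2379/2500 ≈ 0.951600
step 2 [2y] bond c/1=1/16: DF=(170761/160000 − 1/16·(0.951600))/(1+1/16) = 1897/2000 ≈ 0.948500
step 3 [3y] bond c/1=27/400: DF=(2258503/2000000 − 27/400·(0.951600+0.948500))/(1+27/400) = 9377/10000 ≈ 0.937700
step 4 [4y] zero: DF = P = 2301/2500 ≈ 0.920400
step 5 [5y] zero: DF = P = 4357/5000 ≈ 0.871400
step 6 [6y] bond c/1=23/400: DF=(4610817/4000000 − 23/400·(0.951600+0.948500+0.937700+0.920400+0.871400))/(1+23/400) = 8383/10000 ≈ 0.838300
step 7 [7y] swap r/1=1840/62839: DF=(1 − 1840/62839·(0.951600+0.948500+0.937700+0.920400+0.871400+0.838300))/(1+1840/62839) = 102/125 ≈ 0.816000
step 8 [8y] zero: DF = P = 3863/5000 ≈ 0.772600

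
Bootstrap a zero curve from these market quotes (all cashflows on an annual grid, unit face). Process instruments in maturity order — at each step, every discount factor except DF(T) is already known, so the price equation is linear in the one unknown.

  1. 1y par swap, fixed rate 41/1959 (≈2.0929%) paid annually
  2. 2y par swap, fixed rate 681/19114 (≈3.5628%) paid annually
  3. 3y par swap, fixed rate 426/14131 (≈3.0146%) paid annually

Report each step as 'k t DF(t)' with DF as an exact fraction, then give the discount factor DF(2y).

step 1 [1y] swap r/1=41/1959: DF=(1 − 41/1959·(0))/(1+41/1959) = 1959/2000 ≈ 0.979500
step 2 [2y] swap r/1=681/19114: DF=(1 − 681/19114·(0.979500))/(1+681/19114) = 9319/10000 ≈ 0.931900
step 3 [3y] swap r/1=426/14131: DF=(1 − 426/14131·(0.979500+0.931900))/(1+426/14131) = 2287/2500 ≈ 0.914800

1 1 1959/2000
2 2 9319/10000
3 3 2287/2500
DF(2y) = 9319/10000 ≈ 0.931900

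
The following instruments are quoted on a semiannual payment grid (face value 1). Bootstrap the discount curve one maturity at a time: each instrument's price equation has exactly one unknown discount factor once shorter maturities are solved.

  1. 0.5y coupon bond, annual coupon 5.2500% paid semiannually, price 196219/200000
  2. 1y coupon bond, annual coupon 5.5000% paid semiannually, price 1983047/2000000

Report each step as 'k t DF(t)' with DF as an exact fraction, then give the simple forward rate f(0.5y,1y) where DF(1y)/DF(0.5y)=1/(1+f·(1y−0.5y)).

1 1/2 239/250
2 1 4697/5000
f(0.5y,1y) = ((239/250)/(4697/5000) − 1)/(1/2) = 166/4697 ≈ 3.5342%

step 1 [0.5y] bond c/2=21/800: DF=(196219/200000 − 21/800·(0))/(1+21/800) = 239/250 ≈ 0.956000
step 2 [1y] bond c/2=11/400: DF=(1983047/2000000 − 11/400·(0.956000))/(1+11/400) = 4697/5000 ≈ 0.939400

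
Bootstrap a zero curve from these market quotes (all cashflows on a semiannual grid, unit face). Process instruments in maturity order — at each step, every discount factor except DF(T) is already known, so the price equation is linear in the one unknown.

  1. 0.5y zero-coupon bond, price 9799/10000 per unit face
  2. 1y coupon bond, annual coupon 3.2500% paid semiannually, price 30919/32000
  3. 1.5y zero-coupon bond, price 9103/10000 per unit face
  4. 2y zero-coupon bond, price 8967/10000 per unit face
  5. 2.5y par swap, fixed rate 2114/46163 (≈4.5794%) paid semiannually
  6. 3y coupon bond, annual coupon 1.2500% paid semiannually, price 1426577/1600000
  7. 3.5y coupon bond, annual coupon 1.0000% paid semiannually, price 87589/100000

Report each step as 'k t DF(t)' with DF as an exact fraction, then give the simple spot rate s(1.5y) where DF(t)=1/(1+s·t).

1 1/2 9799/10000
2 1 9351/10000
3 3/2 9103/10000
4 2 8967/10000
5 5/2 8943/10000
6 3 4287/5000
7 7/2 8443/10000
s(1.5y) = (1/(9103/10000) − 1)/(3/2) = 598/9103 ≈ 6.5693%

step 1 [0.5y] zero: DF = P = 9799/10000 ≈ 0.979900
step 2 [1y] bond c/2=13/800: DF=(30919/32000 − 13/800·(0.979900))/(1+13/800) = 9351/10000 ≈ 0.935100
step 3 [1.5y] zero: DF = P = 9103/10000 ≈ 0.910300
step 4 [2y] zero: DF = P = 8967/10000 ≈ 0.896700
step 5 [2.5y] swap r/2=1057/46163: DF=(1 − 1057/46163·(0.979900+0.935100+0.910300+0.896700))/(1+1057/46163) = 8943/10000 ≈ 0.894300
step 6 [3y] bond c/2=1/160: DF=(1426577/1600000 − 1/160·(0.979900+0.935100+0.910300+0.896700+0.894300))/(1+1/160) = 4287/5000 ≈ 0.857400
step 7 [3.5y] bond c/2=1/200: DF=(87589/100000 − 1/200·(0.979900+0.935100+0.910300+0.896700+0.894300+0.857400))/(1+1/200) = 8443/10000 ≈ 0.844300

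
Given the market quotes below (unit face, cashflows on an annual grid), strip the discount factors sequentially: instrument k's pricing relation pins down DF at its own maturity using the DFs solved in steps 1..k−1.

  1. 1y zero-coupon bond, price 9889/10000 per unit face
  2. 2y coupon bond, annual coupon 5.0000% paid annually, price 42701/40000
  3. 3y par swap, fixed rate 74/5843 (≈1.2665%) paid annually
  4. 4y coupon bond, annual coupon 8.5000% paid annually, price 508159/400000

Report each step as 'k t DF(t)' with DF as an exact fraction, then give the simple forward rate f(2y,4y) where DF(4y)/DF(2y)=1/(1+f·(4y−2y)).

step 1 [1y] zero: DF = P = 9889/10000 ≈ 0.988900
step 2 [2y] bond c/1=1/20: DF=(42701/40000 − 1/20·(0.988900))/(1+1/20) = 606/625 ≈ 0.969600
step 3 [3y] swap r/1=74/5843: DF=(1 − 74/5843·(0.988900+0.969600))/(1+74/5843) = 963/1000 ≈ 0.963000
step 4 [4y] bond c/1=17/200: DF=(508159/400000 − 17/200·(0.988900+0.969600+0.963000))/(1+17/200) = 471/500 ≈ 0.942000

1 1 9889/10000
2 2 606/625
3 3 963/1000
4 4 471/500
f(2y,4y) = ((606/625)/(471/500) − 1)/(2) = 23/1570 ≈ 1.4650%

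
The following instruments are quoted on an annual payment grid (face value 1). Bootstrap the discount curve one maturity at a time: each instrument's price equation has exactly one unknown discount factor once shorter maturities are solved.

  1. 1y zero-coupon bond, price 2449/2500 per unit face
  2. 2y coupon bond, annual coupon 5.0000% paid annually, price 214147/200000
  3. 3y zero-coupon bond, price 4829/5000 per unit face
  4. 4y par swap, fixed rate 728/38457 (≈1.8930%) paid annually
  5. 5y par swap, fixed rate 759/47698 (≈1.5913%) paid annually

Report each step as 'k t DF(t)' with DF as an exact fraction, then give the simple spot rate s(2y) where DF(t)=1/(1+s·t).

1 1 2449/2500
2 2 9731/10000
3 3 4829/5000
4 4 1159/1250
5 5 9241/10000
s(2y) = (1/(9731/10000) − 1)/(2) = 269/19462 ≈ 1.3822%

step 1 [1y] zero: DF = P = 2449/2500 ≈ 0.979600
step 2 [2y] bond c/1=1/20: DF=(214147/200000 − 1/20·(0.979600))/(1+1/20) = 9731/10000 ≈ 0.973100
step 3 [3y] zero: DF = P = 4829/5000 ≈ 0.965800
step 4 [4y] swap r/1=728/38457: DF=(1 − 728/38457·(0.979600+0.973100+0.965800))/(1+728/38457) = 1159/1250 ≈ 0.927200
step 5 [5y] swap r/1=759/47698: DF=(1 − 759/47698·(0.979600+0.973100+0.965800+0.927200))/(1+759/47698) = 9241/10000 ≈ 0.924100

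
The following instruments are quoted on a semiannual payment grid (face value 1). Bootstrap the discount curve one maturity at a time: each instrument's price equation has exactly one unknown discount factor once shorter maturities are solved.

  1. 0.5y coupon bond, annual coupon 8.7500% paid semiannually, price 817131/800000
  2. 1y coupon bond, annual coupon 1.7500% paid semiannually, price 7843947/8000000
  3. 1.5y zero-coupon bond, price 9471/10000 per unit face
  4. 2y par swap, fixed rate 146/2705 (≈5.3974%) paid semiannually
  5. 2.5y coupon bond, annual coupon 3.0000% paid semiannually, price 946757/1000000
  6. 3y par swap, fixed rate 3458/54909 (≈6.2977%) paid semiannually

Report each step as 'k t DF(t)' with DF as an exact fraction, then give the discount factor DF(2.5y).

1 1/2 4893/5000
2 1 1927/2000
3 3/2 9471/10000
4 2 4489/5000
5 5/2 548/625
6 3 8271/10000
DF(2.5y) = 548/625 ≈ 0.876800

step 1 [0.5y] bond c/2=7/160: DF=(817131/800000 − 7/160·(0))/(1+7/160) = 4893/5000 ≈ 0.978600
step 2 [1y] bond c/2=7/800: DF=(7843947/8000000 − 7/800·(0.978600))/(1+7/800) = 1927/2000 ≈ 0.963500
step 3 [1.5y] zero: DF = P = 9471/10000 ≈ 0.947100
step 4 [2y] swap r/2=73/2705: DF=(1 − 73/2705·(0.978600+0.963500+0.947100))/(1+73/2705) = 4489/5000 ≈ 0.897800
step 5 [2.5y] bond c/2=3/200: DF=(946757/1000000 − 3/200·(0.978600+0.963500+0.947100+0.897800))/(1+3/200) = 548/625 ≈ 0.876800
step 6 [3y] swap r/2=1729/54909: DF=(1 − 1729/54909·(0.978600+0.963500+0.947100+0.897800+0.876800))/(1+1729/54909) = 8271/10000 ≈ 0.827100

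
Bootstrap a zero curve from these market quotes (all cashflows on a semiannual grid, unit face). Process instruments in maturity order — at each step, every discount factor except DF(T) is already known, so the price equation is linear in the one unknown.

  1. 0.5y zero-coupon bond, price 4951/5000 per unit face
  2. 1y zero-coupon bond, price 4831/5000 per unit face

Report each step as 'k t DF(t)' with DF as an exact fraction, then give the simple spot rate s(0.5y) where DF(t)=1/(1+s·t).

1 1/2 4951/5000
2 1 4831/5000
s(0.5y) = (1/(4951/5000) − 1)/(1/2) = 98/4951 ≈ 1.9794%

step 1 [0.5y] zero: DF = P = 4951/5000 ≈ 0.990200
step 2 [1y] zero: DF = P = 4831/5000 ≈ 0.966200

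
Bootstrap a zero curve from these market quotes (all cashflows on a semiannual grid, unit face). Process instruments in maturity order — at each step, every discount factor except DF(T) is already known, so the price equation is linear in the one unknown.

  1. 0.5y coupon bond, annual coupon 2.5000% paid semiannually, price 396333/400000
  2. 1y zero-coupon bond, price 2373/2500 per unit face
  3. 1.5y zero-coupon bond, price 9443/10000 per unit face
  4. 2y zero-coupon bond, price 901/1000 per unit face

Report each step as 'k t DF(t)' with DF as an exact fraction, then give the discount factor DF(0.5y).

1 1/2 4893/5000
2 1 2373/2500
3 3/2 9443/10000
4 2 901/1000
DF(0.5y) = 4893/5000 ≈ 0.978600

step 1 [0.5y] bond c/2=1/80: DF=(396333/400000 − 1/80·(0))/(1+1/80) = 4893/5000 ≈ 0.978600
step 2 [1y] zero: DF = P = 2373/2500 ≈ 0.949200
step 3 [1.5y] zero: DF = P = 9443/10000 ≈ 0.944300
step 4 [2y] zero: DF = P = 901/1000 ≈ 0.901000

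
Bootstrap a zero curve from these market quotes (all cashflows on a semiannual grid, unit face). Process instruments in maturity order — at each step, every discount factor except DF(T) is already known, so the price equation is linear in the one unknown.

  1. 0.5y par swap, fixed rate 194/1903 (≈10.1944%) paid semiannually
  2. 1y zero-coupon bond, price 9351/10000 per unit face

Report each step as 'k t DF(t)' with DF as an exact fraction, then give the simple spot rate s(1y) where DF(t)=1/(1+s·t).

step 1 [0.5y] swap r/2=97/1903: DF=(1 − 97/1903·(0))/(1+97/1903) = 1903/2000 ≈ 0.951500
step 2 [1y] zero: DF = P = 9351/10000 ≈ 0.935100

1 1/2 1903/2000
2 1 9351/10000
s(1y) = (1/(9351/10000) − 1)/(1) = 649/9351 ≈ 6.9404%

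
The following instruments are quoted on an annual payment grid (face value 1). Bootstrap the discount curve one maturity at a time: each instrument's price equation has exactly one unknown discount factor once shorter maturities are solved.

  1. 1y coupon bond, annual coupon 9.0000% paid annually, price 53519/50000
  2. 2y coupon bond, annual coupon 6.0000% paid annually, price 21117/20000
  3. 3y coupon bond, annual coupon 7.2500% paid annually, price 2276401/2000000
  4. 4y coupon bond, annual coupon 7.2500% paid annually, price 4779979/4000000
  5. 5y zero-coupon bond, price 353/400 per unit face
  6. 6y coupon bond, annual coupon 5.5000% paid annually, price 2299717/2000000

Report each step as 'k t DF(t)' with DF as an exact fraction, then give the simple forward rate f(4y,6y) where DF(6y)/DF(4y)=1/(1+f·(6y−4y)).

step 1 [1y] bond c/1=9/100: DF=(53519/50000 − 9/100·(0))/(1+9/100) = 491/500 ≈ 0.982000
step 2 [2y] bond c/1=3/50: DF=(21117/20000 − 3/50·(0.982000))/(1+3/50) = 1881/2000 ≈ 0.940500
step 3 [3y] bond c/1=29/400: DF=(2276401/2000000 − 29/400·(0.982000+0.940500))/(1+29/400) = 9313/10000 ≈ 0.931300
step 4 [4y] bond c/1=29/400: DF=(4779979/4000000 − 29/400·(0.982000+0.940500+0.931300))/(1+29/400) = 9213/10000 ≈ 0.921300
step 5 [5y] zero: DF = P = 353/400 ≈ 0.882500
step 6 [6y] bond c/1=11/200: DF=(2299717/2000000 − 11/200·(0.982000+0.940500+0.931300+0.921300+0.882500))/(1+11/200) = 8471/10000 ≈ 0.847100

1 1 491/500
2 2 1881/2000
3 3 9313/10000
4 4 9213/10000
5 5 353/400
6 6 8471/10000
f(4y,6y) = ((9213/10000)/(8471/10000) − 1)/(2) = 371/8471 ≈ 4.3796%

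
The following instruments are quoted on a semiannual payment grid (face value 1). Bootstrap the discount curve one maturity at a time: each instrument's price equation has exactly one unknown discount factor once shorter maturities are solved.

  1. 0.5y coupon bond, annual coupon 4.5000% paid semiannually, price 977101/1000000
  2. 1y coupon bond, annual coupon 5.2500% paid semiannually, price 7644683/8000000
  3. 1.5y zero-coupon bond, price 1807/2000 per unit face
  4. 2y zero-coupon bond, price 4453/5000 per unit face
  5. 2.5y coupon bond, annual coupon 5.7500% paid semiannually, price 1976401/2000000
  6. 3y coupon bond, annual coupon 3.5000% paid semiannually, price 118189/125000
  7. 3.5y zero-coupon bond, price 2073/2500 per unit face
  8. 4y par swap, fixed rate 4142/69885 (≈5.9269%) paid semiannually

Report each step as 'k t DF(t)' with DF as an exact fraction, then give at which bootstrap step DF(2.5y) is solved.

step 1 [0.5y] bond c/2=9/400: DF=(977101/1000000 − 9/400·(0))/(1+9/400) = 2389/2500 ≈ 0.955600
step 2 [1y] bond c/2=21/800: DF=(7644683/8000000 − 21/800·(0.955600))/(1+21/800) = 9067/10000 ≈ 0.906700
step 3 [1.5y] zero: DF = P = 1807/2000 ≈ 0.903500
step 4 [2y] zero: DF = P = 4453/5000 ≈ 0.890600
step 5 [2.5y] bond c/2=23/800: DF=(1976401/2000000 − 23/800·(0.955600+0.906700+0.903500+0.890600))/(1+23/800) = 1073/1250 ≈ 0.858400
step 6 [3y] bond c/2=7/400: DF=(118189/125000 − 7/400·(0.955600+0.906700+0.903500+0.890600+0.858400))/(1+7/400) = 2129/2500 ≈ 0.851600
step 7 [3.5y] zero: DF = P = 2073/2500 ≈ 0.829200
step 8 [4y] swap r/2=2071/69885: DF=(1 − 2071/69885·(0.955600+0.906700+0.903500+0.890600+0.858400+0.851600+0.829200))/(1+2071/69885) = 7929/10000 ≈ 0.792900

1 1/2 2389/2500
2 1 9067/10000
3 3/2 1807/2000
4 2 4453/5000
5 5/2 1073/1250
6 3 2129/2500
7 7/2 2073/2500
8 4 7929/10000
DF(2.5y) is solved at step 5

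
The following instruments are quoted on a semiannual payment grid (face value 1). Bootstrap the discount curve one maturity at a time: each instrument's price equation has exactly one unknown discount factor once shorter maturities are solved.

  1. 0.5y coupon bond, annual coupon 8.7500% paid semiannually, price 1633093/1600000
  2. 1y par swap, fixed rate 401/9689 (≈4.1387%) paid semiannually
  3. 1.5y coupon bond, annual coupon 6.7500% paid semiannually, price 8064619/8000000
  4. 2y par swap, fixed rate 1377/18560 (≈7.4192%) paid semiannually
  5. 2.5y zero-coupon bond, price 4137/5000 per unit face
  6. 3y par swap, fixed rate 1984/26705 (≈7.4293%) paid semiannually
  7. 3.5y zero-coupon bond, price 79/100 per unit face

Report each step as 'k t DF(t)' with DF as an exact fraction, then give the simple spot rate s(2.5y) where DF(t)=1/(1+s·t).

step 1 [0.5y] bond c/2=7/160: DF=(1633093/1600000 − 7/160·(0))/(1+7/160) = 9779/10000 ≈ 0.977900
step 2 [1y] swap r/2=401/19378: DF=(1 − 401/19378·(0.977900))/(1+401/19378) = 9599/10000 ≈ 0.959900
step 3 [1.5y] bond c/2=27/800: DF=(8064619/8000000 − 27/800·(0.977900+0.959900))/(1+27/800) = 9119/10000 ≈ 0.911900
step 4 [2y] swap r/2=1377/37120: DF=(1 − 1377/37120·(0.977900+0.959900+0.911900))/(1+1377/37120) = 8623/10000 ≈ 0.862300
step 5 [2.5y] zero: DF = P = 4137/5000 ≈ 0.827400
step 6 [3y] swap r/2=992/26705: DF=(1 − 992/26705·(0.977900+0.959900+0.911900+0.862300+0.827400))/(1+992/26705) = 501/625 ≈ 0.801600
step 7 [3.5y] zero: DF = P = 79/100 ≈ 0.790000

1 1/2 9779/10000
2 1 9599/10000
3 3/2 9119/10000
4 2 8623/10000
5 5/2 4137/5000
6 3 501/625
7 7/2 79/100
s(2.5y) = (1/(4137/5000) − 1)/(5/2) = 1726/20685 ≈ 8.3442%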